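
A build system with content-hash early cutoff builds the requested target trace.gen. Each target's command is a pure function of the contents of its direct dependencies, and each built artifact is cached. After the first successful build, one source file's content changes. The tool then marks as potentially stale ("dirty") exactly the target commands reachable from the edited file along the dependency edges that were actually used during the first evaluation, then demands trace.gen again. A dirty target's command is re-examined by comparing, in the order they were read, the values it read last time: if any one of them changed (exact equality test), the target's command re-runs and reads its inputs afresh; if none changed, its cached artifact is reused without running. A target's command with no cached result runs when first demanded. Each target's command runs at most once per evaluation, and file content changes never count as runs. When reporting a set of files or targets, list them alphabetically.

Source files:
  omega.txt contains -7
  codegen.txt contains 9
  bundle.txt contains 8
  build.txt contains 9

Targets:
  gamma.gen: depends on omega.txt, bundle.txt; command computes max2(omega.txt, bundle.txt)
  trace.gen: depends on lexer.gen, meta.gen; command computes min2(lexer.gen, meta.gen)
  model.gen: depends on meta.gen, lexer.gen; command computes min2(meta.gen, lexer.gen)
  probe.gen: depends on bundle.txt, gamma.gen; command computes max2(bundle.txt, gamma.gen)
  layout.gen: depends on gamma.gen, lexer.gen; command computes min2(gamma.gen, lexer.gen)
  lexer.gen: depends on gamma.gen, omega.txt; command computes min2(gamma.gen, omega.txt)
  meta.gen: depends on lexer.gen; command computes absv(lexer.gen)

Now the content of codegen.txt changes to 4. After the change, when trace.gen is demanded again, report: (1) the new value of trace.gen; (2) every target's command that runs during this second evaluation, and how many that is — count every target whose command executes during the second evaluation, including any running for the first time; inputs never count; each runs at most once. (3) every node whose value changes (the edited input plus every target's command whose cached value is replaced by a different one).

First evaluation (everything demanded from the output):
  gamma.gen = max2(-7, 8) = 8
  lexer.gen = min2(8, -7) = -7
  meta.gen = absv(-7) = 7
  trace.gen = min2(-7, 7) = -7

Propagation after the edit:
  codegen.txt feeds no computation that the output demands — nothing is marked dirty and nothing runs.

Key observation: codegen.txt is never demanded by the output, so the edit triggers no recomputation at all.

New value of trace.gen: -7.
Target commands that run: none — 0 in total.
Values that change: codegen.txt.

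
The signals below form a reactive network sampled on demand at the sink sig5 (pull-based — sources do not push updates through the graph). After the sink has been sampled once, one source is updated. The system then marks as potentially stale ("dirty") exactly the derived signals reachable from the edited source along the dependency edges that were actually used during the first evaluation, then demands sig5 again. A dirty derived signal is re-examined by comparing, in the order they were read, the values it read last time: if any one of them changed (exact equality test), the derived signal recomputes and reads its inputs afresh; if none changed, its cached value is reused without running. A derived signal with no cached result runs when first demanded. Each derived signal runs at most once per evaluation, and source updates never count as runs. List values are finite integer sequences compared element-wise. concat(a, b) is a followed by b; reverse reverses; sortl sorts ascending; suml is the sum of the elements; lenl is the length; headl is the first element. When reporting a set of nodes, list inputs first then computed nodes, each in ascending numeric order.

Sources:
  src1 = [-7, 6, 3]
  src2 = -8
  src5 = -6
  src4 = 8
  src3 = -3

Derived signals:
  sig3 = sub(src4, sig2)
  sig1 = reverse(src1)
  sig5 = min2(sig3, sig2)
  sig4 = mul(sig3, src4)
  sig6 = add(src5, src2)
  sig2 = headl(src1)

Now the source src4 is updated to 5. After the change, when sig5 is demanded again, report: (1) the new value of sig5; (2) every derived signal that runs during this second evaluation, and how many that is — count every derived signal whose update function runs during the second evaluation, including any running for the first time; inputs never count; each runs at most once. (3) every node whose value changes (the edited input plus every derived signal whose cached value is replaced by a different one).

Initial pass — values computed on the first demand:
  sig2 = headl([-7, 6, 3]) = -7
  sig3 = sub(8, -7) = 15
  sig5 = min2(15, -7) = -7

Second demand — change propagation:
  sig3: re-runs because src4 8->5; new result 12.
  sig5: re-runs because sig3 15->12; new result -7 (unchanged).

sig5 now evaluates to -7.
Run set: sig3, sig5 (2 run).
Changed values: src4, sig3.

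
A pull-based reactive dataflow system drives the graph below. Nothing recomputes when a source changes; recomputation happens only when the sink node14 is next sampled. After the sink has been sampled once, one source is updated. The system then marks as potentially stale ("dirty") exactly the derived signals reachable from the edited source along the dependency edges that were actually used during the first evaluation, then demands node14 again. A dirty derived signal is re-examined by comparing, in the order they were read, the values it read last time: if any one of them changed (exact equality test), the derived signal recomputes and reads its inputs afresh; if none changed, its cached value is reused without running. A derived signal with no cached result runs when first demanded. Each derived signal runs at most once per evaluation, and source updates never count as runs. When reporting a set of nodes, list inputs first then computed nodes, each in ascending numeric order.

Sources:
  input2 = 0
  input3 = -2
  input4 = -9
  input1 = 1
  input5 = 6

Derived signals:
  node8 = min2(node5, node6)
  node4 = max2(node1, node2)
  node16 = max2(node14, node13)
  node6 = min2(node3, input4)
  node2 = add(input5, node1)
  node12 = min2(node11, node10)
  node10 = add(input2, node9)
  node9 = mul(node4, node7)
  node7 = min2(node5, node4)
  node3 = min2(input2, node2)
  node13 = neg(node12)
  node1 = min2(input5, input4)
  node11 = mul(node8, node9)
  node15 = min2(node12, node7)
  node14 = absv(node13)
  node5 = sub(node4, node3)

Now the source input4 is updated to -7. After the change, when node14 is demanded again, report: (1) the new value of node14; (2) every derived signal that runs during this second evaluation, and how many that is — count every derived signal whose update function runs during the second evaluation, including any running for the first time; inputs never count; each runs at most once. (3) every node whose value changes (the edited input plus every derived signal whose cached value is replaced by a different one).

First evaluation (everything demanded from the output):
  node1 = min2(6, -9) = -9
  node2 = add(6, -9) = -3
  node3 = min2(0, -3) = -3
  node4 = max2(-9, -3) = -3
  node5 = sub(-3, -3) = 0
  node6 = min2(-3, -9) = -9
  node7 = min2(0, -3) = -3
  node8 = min2(0, -9) = -9
  node9 = mul(-3, -3) = 9
  node10 = add(0, 9) = 9
  node11 = mul(-9, 9) = -81
  node12 = min2(-81, 9) = -81
  node13 = neg(-81) = 81
  node14 = absv(81) = 81

Propagation after the edit:
  node1: runs — input4 -9->-7; result -7.
  node2: runs — node1 -9->-7; result -1.
  node3: runs — node2 -3->-1; result -1.
  node4: runs — node1 -9->-7; node2 -3->-1; result -1.
  node5: runs — node4 -3->-1; node3 -3->-1; result 0 (same value as before).
  node6: runs — node3 -3->-1; input4 -9->-7; result -7.
  node7: runs — node4 -3->-1; result -1.
  node8: runs — node6 -9->-7; result -7.
  node9: runs — node4 -3->-1; node7 -3->-1; result 1.
  node10: runs — node9 9->1; result 1.
  node11: runs — node8 -9->-7; node9 9->1; result -7.
  node12: runs — node11 -81->-7; node10 9->1; result -7.
  node13: runs — node12 -81->-7; result 7.
  node14: runs — node13 81->7; result 7.

New value of node14: 7.
Derived signals that run: node1, node2, node3, node4, node5, node6, node7, node8, node9, node10, node11, node12, node13, node14 — 14 in total.
Values that change: input4, node1, node2, node3, node4, node6, node7, node8, node9, node10, node11, node12, node13, node14.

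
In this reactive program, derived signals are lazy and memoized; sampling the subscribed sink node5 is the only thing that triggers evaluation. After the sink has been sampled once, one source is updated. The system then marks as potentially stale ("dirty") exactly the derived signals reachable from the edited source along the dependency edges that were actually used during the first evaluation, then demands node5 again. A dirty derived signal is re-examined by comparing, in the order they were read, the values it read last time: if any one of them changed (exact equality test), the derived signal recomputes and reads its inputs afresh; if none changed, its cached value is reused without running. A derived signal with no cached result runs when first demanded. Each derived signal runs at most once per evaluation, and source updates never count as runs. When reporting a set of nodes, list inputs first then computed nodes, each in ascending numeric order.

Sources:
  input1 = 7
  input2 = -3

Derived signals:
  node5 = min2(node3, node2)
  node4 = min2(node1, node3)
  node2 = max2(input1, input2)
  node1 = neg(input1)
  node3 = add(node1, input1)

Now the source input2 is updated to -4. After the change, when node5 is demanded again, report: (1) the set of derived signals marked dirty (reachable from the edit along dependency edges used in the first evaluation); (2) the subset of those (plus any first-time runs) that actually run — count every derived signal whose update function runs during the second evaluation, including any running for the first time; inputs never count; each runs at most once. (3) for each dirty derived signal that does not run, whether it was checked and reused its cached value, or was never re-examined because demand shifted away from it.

The edit dirties: node2, node5.
1 derived signals run: node2.
Cache hits after checking: node5.
Note the absorption at node2: it re-runs yet its value is the same, leaving the output's value untouched.

First demand of the output computes:
  node1 = neg(7) = -7
  node2 = max2(7, -3) = 7
  node3 = add(-7, 7) = 0
  node5 = min2(0, 7) = 0

After the edit, cleaning proceeds:
  node2: a read changed (input2 -3->-4) — executes, giving 7 — identical to its old value.
  node5: dirty, but its reads are unchanged (node3 unchanged, node2 unchanged); cached 0 stands.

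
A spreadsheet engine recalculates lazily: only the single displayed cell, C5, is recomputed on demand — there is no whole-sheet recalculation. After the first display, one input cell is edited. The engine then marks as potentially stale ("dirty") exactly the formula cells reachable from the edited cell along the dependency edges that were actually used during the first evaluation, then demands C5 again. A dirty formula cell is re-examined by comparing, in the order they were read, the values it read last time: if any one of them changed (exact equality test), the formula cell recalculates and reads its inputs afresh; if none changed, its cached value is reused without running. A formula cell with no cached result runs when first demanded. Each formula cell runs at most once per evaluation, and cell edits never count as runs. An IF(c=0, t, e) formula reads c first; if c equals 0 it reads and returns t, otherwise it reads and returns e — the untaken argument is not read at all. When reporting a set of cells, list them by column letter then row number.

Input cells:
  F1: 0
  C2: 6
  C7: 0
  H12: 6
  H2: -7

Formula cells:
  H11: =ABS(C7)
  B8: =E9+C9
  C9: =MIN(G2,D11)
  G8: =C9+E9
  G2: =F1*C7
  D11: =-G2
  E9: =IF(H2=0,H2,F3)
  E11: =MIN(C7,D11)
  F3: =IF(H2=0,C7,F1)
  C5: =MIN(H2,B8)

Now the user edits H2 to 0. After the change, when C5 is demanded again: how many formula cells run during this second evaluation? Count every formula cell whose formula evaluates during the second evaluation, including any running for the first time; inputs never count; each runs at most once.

First evaluation (everything demanded from the output):
  F3 = IF(H2=0: H2=-7 -> else branch F1) = 0
  E9 = IF(H2=0: H2=-7 -> else branch F3) = 0
  G2 = 0 * 0 = 0
  D11 = -(0) = 0
  C9 = MIN(0, 0) = 0
  B8 = 0 + 0 = 0
  C5 = MIN(-7, 0) = -7

Propagation after the edit:
  F3: marked dirty but never re-examined — demand shifted away from it.
  E9: runs — H2 -7->0; result 0 (same value as before).
  B8: checked — values it read are unchanged (E9 unchanged, C9 unchanged); reused cached 0 without running.
  C5: runs — H2 -7->0; result 0.

Key observation: a condition flipped, so demand moved to the other branch — F3 is never re-examined.

Formula cells that run: C5, E9 — 2 in total.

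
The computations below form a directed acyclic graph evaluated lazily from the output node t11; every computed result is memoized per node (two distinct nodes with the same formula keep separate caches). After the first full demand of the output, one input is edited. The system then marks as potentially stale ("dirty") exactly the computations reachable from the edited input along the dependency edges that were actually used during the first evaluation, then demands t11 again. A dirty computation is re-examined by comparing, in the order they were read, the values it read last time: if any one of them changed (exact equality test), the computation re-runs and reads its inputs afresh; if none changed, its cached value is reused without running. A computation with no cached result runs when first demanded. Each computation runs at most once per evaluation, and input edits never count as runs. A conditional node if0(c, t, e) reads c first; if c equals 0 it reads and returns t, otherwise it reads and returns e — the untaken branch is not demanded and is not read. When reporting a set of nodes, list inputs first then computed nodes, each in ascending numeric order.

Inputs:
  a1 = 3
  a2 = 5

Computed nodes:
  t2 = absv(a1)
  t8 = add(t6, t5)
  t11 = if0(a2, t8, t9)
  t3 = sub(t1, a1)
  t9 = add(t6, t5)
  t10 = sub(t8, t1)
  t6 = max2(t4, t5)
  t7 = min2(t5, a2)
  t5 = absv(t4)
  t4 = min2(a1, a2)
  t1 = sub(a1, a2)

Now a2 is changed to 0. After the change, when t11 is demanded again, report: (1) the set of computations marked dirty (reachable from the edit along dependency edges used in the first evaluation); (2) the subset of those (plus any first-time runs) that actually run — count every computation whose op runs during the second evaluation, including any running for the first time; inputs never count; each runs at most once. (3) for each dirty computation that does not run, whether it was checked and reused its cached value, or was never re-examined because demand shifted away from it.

The edit dirties: t4, t5, t6, t9, t11.
5 computations run: t4, t5, t6, t8, t11.
Unvisited dirty nodes (no longer demanded): t9.
Note the branch switch — demand abandons t9, which is never re-examined.

First demand of the output computes:
  t4 = min2(3, 5) = 3
  t5 = absv(3) = 3
  t6 = max2(3, 3) = 3
  t9 = add(3, 3) = 6
  t11 = if0(a2=5 -> else branch t9) = 6

After the edit, cleaning proceeds:
  t4: a read changed (a2 5->0) — executes, giving 0.
  t5: a read changed (t4 3->0) — executes, giving 0.
  t6: a read changed (t4 3->0; t5 3->0) — executes, giving 0.
  t8: had never run; runs now, result 0.
  t9: stays stale; no demand reaches it after the flip.
  t11: a read changed (a2 5->0) — executes, giving 0.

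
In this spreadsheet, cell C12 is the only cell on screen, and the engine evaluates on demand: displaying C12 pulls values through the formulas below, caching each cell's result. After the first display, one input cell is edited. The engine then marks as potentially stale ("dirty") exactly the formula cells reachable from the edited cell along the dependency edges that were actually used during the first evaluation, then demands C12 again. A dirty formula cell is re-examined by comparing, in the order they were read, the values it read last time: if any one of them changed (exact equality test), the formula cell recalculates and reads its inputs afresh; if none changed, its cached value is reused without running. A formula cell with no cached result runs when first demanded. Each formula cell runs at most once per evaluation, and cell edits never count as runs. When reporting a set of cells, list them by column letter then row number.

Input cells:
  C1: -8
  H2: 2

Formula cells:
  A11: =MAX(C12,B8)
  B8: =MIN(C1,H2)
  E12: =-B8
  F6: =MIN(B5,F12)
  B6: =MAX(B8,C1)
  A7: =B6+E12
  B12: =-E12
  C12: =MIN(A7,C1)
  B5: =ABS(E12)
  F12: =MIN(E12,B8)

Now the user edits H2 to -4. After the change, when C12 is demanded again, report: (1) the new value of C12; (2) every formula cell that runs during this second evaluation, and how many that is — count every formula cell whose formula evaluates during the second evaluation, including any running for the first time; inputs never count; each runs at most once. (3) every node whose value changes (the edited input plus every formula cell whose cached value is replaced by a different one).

Initial pass — values computed on the first demand:
  B8 = MIN(-8, 2) = -8
  B6 = MAX(-8, -8) = -8
  E12 = -(-8) = 8
  A7 = -8 + 8 = 0
  C12 = MIN(0, -8) = -8

Second demand — change propagation:
  B8: re-runs because H2 2->-4; new result -8 (unchanged).
  B6: re-examined; everything it read last time is the same (B8 unchanged, C1 unchanged) — cache -8 kept, no run.
  E12: re-examined; everything it read last time is the same (B8 unchanged) — cache 8 kept, no run.
  A7: re-examined; everything it read last time is the same (B6 unchanged, E12 unchanged) — cache 0 kept, no run.
  C12: re-examined; everything it read last time is the same (A7 unchanged, C1 unchanged) — cache -8 kept, no run.

The important point: B8 recomputes to an identical value, and the output ends up unchanged.

C12 now evaluates to -8.
Run set: B8 (1 run).
Changed values: H2.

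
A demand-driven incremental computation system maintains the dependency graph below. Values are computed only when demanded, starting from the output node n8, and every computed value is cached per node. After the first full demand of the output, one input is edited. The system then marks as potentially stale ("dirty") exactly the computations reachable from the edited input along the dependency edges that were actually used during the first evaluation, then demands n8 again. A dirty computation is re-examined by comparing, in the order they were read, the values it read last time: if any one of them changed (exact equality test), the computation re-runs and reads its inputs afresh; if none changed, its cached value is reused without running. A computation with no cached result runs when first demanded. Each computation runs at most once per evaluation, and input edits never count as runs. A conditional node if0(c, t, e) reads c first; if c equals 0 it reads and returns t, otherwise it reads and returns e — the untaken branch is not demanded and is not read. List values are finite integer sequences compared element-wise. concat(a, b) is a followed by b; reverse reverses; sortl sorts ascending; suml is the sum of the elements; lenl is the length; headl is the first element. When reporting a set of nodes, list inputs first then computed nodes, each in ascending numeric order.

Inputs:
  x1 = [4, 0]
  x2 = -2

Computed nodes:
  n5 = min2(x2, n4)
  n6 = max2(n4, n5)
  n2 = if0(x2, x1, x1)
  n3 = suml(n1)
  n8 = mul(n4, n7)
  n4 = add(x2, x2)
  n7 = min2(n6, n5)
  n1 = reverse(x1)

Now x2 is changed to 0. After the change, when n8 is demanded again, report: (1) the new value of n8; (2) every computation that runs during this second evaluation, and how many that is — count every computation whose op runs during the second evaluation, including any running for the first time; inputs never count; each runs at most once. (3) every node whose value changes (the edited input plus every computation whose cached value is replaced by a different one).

New value of n8: 0.
Computations that run: n4, n5, n6, n7, n8 — 5 in total.
Values that change: x2, n4, n5, n6, n7, n8.

First evaluation (everything demanded from the output):
  n4 = add(-2, -2) = -4
  n5 = min2(-2, -4) = -4
  n6 = max2(-4, -4) = -4
  n7 = min2(-4, -4) = -4
  n8 = mul(-4, -4) = 16

Propagation after the edit:
  n4: runs — x2 -2->0; x2 -2->0; result 0.
  n5: runs — x2 -2->0; n4 -4->0; result 0.
  n6: runs — n4 -4->0; n5 -4->0; result 0.
  n7: runs — n6 -4->0; n5 -4->0; result 0.
  n8: runs — n4 -4->0; n7 -4->0; result 0.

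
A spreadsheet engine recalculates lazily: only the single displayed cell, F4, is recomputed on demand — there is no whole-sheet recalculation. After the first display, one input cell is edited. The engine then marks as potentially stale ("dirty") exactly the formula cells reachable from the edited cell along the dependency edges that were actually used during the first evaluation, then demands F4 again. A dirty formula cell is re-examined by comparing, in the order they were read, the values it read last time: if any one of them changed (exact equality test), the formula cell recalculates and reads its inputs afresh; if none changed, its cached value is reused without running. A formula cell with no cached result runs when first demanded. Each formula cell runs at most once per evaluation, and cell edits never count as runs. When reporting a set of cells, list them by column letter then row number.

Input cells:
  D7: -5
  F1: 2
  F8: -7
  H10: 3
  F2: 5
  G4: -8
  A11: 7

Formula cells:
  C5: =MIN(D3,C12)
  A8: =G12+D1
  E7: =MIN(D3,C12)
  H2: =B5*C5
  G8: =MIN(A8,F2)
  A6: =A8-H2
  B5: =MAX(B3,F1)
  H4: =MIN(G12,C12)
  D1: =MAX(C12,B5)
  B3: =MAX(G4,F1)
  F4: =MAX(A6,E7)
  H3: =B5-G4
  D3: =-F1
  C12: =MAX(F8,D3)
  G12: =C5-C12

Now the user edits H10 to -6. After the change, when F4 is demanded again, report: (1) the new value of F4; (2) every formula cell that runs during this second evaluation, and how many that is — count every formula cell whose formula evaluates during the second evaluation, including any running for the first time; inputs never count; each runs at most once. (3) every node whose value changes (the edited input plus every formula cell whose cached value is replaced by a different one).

New value of F4: 6.
Formula cells that run: none — 0 in total.
Values that change: H10.
Key observation: H10 is never demanded by the output, so the edit triggers no recomputation at all.

First evaluation (everything demanded from the output):
  B3 = MAX(-8, 2) = 2
  B5 = MAX(2, 2) = 2
  D3 = -(2) = -2
  C12 = MAX(-7, -2) = -2
  C5 = MIN(-2, -2) = -2
  D1 = MAX(-2, 2) = 2
  E7 = MIN(-2, -2) = -2
  G12 = -2 - -2 = 0
  A8 = 0 + 2 = 2
  H2 = 2 * -2 = -4
  A6 = 2 - -4 = 6
  F4 = MAX(6, -2) = 6

Propagation after the edit:
  H10 feeds no computation that the output demands — nothing is marked dirty and nothing runs.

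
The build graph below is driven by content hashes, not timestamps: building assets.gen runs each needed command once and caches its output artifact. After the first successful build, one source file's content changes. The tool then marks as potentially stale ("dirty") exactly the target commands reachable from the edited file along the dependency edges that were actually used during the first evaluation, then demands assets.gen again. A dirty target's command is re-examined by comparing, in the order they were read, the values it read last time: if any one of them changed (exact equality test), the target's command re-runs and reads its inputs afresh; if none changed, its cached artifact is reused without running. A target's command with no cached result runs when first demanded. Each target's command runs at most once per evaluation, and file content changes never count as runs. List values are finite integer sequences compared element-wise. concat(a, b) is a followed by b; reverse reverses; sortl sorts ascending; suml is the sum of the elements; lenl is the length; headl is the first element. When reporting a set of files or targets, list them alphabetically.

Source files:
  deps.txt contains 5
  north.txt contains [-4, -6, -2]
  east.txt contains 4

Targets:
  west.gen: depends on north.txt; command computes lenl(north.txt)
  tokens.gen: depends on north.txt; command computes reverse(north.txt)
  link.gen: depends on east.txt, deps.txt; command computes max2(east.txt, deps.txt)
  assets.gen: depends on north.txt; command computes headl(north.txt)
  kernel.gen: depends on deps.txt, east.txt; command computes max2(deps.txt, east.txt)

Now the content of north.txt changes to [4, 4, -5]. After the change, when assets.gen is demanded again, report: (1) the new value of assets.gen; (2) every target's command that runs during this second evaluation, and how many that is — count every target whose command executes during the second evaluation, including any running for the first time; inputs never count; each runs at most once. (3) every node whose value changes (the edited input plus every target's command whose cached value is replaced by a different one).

assets.gen now evaluates to 4.
Run set: assets.gen (1 run).
Changed values: assets.gen, north.txt.

Initial pass — values computed on the first demand:
  assets.gen = headl([-4, -6, -2]) = -4

Second demand — change propagation:
  assets.gen: re-runs because north.txt [-4, -6, -2]->[4, 4, -5]; new result 4.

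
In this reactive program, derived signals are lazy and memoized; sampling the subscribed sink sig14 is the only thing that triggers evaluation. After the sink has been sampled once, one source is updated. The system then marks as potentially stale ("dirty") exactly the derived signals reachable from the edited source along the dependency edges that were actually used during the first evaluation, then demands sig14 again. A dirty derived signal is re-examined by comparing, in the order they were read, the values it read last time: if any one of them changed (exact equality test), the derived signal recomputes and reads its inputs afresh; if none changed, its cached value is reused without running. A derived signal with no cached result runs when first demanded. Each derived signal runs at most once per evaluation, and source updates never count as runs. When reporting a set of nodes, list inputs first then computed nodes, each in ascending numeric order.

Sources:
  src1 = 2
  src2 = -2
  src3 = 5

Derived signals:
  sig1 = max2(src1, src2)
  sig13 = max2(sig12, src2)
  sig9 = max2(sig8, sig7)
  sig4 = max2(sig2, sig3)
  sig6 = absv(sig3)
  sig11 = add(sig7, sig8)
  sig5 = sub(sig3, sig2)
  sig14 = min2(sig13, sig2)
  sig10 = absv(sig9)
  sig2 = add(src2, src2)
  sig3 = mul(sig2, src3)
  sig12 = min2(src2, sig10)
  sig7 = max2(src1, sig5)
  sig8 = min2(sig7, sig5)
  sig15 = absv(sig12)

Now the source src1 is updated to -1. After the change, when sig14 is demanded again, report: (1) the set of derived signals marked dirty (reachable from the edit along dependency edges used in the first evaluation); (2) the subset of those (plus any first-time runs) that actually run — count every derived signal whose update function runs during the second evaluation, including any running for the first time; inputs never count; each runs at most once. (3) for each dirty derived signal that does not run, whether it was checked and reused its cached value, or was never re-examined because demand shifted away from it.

The edit dirties: sig7, sig8, sig9, sig10, sig12, sig13, sig14.
5 derived signals run: sig7, sig8, sig9, sig10, sig12.
Cache hits after checking: sig13, sig14.
Note where the cutoff bites: sig13 is checked, finds nothing changed, and keeps its cache.

First demand of the output computes:
  sig2 = add(-2, -2) = -4
  sig3 = mul(-4, 5) = -20
  sig5 = sub(-20, -4) = -16
  sig7 = max2(2, -16) = 2
  sig8 = min2(2, -16) = -16
  sig9 = max2(-16, 2) = 2
  sig10 = absv(2) = 2
  sig12 = min2(-2, 2) = -2
  sig13 = max2(-2, -2) = -2
  sig14 = min2(-2, -4) = -4

After the edit, cleaning proceeds:
  sig7: a read changed (src1 2->-1) — executes, giving -1.
  sig8: a read changed (sig7 2->-1) — executes, giving -16 — identical to its old value.
  sig9: a read changed (sig7 2->-1) — executes, giving -1.
  sig10: a read changed (sig9 2->-1) — executes, giving 1.
  sig12: a read changed (sig10 2->1) — executes, giving -2 — identical to its old value.
  sig13: dirty, but its reads are unchanged (sig12 unchanged, src2 unchanged); cached -2 stands.
  sig14: dirty, but its reads are unchanged (sig13 unchanged, sig2 unchanged); cached -4 stands.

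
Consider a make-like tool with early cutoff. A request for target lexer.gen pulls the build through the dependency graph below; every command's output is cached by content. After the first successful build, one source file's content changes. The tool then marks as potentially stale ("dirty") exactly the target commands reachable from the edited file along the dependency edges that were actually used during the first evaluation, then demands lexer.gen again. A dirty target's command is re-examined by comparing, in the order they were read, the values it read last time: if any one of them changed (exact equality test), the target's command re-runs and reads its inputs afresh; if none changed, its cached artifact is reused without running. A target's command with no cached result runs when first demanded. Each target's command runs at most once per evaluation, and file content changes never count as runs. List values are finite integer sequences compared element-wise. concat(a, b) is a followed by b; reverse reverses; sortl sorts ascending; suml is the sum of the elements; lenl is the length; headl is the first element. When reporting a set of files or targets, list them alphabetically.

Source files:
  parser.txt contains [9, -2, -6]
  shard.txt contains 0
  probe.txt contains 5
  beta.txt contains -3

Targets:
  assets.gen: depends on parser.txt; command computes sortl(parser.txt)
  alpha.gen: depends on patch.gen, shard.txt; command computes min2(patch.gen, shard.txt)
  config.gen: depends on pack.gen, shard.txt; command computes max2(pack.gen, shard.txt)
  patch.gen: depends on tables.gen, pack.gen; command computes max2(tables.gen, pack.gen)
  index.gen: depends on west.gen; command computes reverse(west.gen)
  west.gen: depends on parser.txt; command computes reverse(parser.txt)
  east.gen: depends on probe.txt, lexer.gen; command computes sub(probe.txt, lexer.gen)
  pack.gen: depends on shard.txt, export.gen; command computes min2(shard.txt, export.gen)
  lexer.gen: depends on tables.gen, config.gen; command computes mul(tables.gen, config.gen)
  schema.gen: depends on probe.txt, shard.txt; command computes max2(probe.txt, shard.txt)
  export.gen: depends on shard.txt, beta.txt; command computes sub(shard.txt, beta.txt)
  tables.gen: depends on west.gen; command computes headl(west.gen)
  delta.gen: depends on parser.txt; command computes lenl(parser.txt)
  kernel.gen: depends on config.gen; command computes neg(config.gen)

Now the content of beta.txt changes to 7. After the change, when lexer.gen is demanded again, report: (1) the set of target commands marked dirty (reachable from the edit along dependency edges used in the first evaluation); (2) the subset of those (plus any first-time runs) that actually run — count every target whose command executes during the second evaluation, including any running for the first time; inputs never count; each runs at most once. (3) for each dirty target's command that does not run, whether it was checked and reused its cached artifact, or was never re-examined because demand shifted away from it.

First demand of the output computes:
  export.gen = sub(0, -3) = 3
  pack.gen = min2(0, 3) = 0
  config.gen = max2(0, 0) = 0
  west.gen = reverse([9, -2, -6]) = [-6, -2, 9]
  tables.gen = headl([-6, -2, 9]) = -6
  lexer.gen = mul(-6, 0) = 0

After the edit, cleaning proceeds:
  export.gen: a read changed (beta.txt -3->7) — executes, giving -7.
  pack.gen: a read changed (export.gen 3->-7) — executes, giving -7.
  config.gen: a read changed (pack.gen 0->-7) — executes, giving 0 — identical to its old value.
  lexer.gen: dirty, but its reads are unchanged (tables.gen unchanged, config.gen unchanged); cached 0 stands.

Note the absorption at config.gen: it re-runs yet its value is the same, leaving the output's value untouched.

The edit dirties: config.gen, export.gen, lexer.gen, pack.gen.
3 target commands run: config.gen, export.gen, pack.gen.
Cache hits after checking: lexer.gen.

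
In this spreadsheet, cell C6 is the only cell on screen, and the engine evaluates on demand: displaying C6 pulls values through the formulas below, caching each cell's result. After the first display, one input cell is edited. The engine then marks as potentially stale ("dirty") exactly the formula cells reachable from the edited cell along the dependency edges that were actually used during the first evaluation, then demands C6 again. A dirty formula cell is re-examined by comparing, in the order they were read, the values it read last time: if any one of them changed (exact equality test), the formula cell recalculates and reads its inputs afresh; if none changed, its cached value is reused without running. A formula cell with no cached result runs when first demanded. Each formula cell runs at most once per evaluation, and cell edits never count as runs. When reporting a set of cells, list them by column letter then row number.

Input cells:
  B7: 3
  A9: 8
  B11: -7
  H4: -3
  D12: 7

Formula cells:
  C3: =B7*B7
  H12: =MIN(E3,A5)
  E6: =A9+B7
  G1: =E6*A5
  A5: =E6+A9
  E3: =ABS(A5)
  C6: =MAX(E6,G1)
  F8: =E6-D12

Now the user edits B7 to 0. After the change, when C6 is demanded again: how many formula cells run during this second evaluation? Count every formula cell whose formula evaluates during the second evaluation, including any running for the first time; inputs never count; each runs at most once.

Run set: A5, C6, E6, G1 (4 run).

Initial pass — values computed on the first demand:
  E6 = 8 + 3 = 11
  A5 = 11 + 8 = 19
  G1 = 11 * 19 = 209
  C6 = MAX(11, 209) = 209

Second demand — change propagation:
  E6: re-runs because B7 3->0; new result 8.
  A5: re-runs because E6 11->8; new result 16.
  G1: re-runs because E6 11->8; A5 19->16; new result 128.
  C6: re-runs because E6 11->8; G1 209->128; new result 128.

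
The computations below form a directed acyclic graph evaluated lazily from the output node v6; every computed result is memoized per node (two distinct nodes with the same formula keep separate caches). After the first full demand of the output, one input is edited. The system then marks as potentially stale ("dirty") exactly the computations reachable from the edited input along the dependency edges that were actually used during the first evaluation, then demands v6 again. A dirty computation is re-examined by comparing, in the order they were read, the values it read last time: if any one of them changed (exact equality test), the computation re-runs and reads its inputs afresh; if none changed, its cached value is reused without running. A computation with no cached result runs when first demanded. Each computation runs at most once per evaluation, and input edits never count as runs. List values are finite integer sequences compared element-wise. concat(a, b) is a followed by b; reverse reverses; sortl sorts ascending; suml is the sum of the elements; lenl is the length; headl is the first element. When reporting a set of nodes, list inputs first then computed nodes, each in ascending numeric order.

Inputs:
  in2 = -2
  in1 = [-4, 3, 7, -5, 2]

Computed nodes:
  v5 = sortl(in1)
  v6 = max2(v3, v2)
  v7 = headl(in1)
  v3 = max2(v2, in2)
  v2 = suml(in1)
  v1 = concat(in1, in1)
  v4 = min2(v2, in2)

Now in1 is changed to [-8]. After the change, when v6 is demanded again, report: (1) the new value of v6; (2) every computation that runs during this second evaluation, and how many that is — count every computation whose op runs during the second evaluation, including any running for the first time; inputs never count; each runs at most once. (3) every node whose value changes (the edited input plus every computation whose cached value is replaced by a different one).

First demand of the output computes:
  v2 = suml([-4, 3, 7, -5, 2]) = 3
  v3 = max2(3, -2) = 3
  v6 = max2(3, 3) = 3

After the edit, cleaning proceeds:
  v2: a read changed (in1 [-4, 3, 7, -5, 2]->[-8]) — executes, giving -8.
  v3: a read changed (v2 3->-8) — executes, giving -2.
  v6: a read changed (v3 3->-2; v2 3->-8) — executes, giving -2.

Demanding v6 again yields -2.
3 computations run: v2, v3, v6.
The nodes whose values change: in1, v2, v3, v6.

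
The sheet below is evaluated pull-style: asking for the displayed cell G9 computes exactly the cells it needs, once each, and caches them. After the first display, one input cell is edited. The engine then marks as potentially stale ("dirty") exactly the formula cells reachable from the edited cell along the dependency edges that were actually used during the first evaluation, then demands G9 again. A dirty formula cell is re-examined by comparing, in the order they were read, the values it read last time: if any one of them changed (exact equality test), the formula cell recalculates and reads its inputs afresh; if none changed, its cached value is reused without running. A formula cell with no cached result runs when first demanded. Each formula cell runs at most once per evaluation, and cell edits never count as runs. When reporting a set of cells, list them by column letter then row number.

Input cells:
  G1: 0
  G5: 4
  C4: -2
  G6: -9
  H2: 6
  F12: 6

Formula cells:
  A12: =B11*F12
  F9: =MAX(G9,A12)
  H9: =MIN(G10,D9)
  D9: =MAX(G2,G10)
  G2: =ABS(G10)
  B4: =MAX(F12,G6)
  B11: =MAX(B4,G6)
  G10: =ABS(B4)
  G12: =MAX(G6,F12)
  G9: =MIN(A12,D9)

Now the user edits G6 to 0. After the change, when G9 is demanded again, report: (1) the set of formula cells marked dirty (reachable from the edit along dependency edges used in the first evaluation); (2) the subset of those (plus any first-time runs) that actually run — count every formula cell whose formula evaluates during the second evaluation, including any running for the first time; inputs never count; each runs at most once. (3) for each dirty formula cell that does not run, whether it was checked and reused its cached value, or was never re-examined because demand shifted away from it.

The edit dirties: A12, B4, B11, D9, G2, G9, G10.
2 formula cells run: B4, B11.
Cache hits after checking: A12, D9, G2, G9, G10.
Note where the cutoff bites: G10 is checked, finds nothing changed, and keeps its cache.

First demand of the output computes:
  B4 = MAX(6, -9) = 6
  B11 = MAX(6, -9) = 6
  A12 = 6 * 6 = 36
  G10 = ABS(6) = 6
  G2 = ABS(6) = 6
  D9 = MAX(6, 6) = 6
  G9 = MIN(36, 6) = 6

After the edit, cleaning proceeds:
  B4: a read changed (G6 -9->0) — executes, giving 6 — identical to its old value.
  B11: a read changed (G6 -9->0) — executes, giving 6 — identical to its old value.
  A12: dirty, but its reads are unchanged (B11 unchanged, F12 unchanged); cached 36 stands.
  G10: dirty, but its reads are unchanged (B4 unchanged); cached 6 stands.
  G2: dirty, but its reads are unchanged (G10 unchanged); cached 6 stands.
  D9: dirty, but its reads are unchanged (G2 unchanged, G10 unchanged); cached 6 stands.
  G9: dirty, but its reads are unchanged (A12 unchanged, D9 unchanged); cached 6 stands.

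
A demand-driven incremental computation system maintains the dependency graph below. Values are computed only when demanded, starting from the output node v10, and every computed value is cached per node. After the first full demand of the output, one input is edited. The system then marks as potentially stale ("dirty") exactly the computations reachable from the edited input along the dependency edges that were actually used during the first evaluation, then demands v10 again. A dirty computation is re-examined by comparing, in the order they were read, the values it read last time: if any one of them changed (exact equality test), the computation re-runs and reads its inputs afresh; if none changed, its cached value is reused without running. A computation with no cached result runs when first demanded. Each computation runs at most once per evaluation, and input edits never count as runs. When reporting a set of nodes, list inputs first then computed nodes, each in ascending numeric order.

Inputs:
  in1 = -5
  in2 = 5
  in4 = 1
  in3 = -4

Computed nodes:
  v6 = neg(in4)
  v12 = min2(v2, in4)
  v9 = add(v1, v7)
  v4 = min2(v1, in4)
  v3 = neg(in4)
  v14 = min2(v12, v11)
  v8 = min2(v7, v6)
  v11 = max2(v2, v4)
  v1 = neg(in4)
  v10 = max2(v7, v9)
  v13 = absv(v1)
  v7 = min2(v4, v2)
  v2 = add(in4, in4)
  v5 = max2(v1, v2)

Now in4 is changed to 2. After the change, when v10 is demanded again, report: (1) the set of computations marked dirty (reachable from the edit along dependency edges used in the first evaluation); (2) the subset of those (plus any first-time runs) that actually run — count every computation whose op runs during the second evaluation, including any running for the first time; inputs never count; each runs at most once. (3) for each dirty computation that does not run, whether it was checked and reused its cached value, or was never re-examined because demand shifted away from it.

First evaluation (everything demanded from the output):
  v1 = neg(1) = -1
  v2 = add(1, 1) = 2
  v4 = min2(-1, 1) = -1
  v7 = min2(-1, 2) = -1
  v9 = add(-1, -1) = -2
  v10 = max2(-1, -2) = -1

Propagation after the edit:
  v1: runs — in4 1->2; result -2.
  v2: runs — in4 1->2; in4 1->2; result 4.
  v4: runs — v1 -1->-2; in4 1->2; result -2.
  v7: runs — v4 -1->-2; v2 2->4; result -2.
  v9: runs — v1 -1->-2; v7 -1->-2; result -4.
  v10: runs — v7 -1->-2; v9 -2->-4; result -2.

Marked dirty: v1, v2, v4, v7, v9, v10.
Computations that run: v1, v2, v4, v7, v9, v10 — 6 in total.
Every dirty computation ran.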